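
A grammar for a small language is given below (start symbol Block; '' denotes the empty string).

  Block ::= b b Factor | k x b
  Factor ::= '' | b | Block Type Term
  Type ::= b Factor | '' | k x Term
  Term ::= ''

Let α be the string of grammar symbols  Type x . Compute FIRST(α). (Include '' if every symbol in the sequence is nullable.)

{ b, k, x }

Add FIRST(Type)\{''} = { b, k }; Type is nullable, continue.
x is a terminal; add {x} and stop.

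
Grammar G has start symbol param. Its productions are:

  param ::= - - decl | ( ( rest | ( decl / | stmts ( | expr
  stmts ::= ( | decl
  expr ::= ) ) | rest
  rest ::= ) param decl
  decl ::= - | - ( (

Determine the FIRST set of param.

{ (, ), - }

param ::= - - decl contributes {-}.
param ::= ( ( rest contributes {(}.
param ::= ( decl / contributes {(}.
From param ::= stmts (: add FIRST(stmts) = { (, - }.
From param ::= expr: add FIRST(expr) = { ) }.
Union: FIRST(param) = { (, ), - }.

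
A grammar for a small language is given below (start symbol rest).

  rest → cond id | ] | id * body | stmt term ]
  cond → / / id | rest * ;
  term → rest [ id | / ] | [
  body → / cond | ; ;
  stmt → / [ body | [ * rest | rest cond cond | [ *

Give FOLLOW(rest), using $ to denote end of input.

rest is the start symbol, so $ ∈ FOLLOW(rest).
In cond → rest * ;: add FIRST(* ;) = { * }.
In term → rest [ id: add FIRST([ id) = { [ }.
In stmt → [ * rest: rest is at the end, add FOLLOW(stmt) = { /, [, ], id }.
In stmt → rest cond cond: add FIRST(cond cond) = { /, [, ], id }.
Union: FOLLOW(rest) = { $, *, /, [, ], id }.

{ $, *, /, [, ], id }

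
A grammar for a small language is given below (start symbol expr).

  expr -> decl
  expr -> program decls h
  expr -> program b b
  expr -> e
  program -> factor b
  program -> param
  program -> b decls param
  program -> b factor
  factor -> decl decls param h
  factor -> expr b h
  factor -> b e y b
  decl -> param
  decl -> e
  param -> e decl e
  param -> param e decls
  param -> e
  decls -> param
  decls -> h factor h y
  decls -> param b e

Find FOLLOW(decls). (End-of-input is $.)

In expr -> program decls h: add FIRST(h) = { h }.
In program -> b decls param: add FIRST(param) = { e }.
In factor -> decl decls param h: add FIRST(param h) = { e }.
In param -> param e decls: decls is at the end, add FOLLOW(param) = { $, b, e, h }.
Union: FOLLOW(decls) = { $, b, e, h }.

{ $, b, e, h }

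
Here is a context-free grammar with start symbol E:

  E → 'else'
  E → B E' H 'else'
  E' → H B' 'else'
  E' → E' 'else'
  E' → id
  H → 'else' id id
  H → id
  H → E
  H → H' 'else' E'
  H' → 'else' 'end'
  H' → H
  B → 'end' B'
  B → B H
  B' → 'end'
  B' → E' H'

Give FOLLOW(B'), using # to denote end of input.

In E' → H B' 'else': add FIRST('else') = { 'else' }.
In B → 'end' B': B' is at the end, add FOLLOW(B) = { 'else', 'end', id }.
Union: FOLLOW(B') = { 'else', 'end', id }.

{ 'else', 'end', id }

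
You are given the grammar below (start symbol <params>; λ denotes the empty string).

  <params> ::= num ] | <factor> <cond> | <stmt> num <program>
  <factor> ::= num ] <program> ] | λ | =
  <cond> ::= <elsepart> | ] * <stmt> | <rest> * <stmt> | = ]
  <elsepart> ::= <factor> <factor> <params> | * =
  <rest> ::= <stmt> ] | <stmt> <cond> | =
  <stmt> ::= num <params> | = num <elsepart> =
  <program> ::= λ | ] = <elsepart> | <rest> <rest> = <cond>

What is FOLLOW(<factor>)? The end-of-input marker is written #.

{ *, =, ], num }

In <params> ::= <factor> <cond>: add FIRST(<cond>) = { *, =, ], num }.
In <elsepart> ::= <factor> <factor> <params>: add FIRST(<factor> <params>) = { *, =, ], num }.
In <elsepart> ::= <factor> <factor> <params>: add FIRST(<params>) = { *, =, ], num }.
Union: FOLLOW(<factor>) = { *, =, ], num }.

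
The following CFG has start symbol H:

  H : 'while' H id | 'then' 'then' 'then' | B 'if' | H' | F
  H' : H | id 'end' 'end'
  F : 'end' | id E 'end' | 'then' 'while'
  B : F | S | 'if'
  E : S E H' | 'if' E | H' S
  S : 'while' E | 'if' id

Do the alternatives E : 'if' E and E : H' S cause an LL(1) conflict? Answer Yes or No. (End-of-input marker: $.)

Yes

FIRST('if' E) = { 'if' } and FIRST(H' S) = { 'end', 'if', 'then', 'while', id }.
Both contain 'if', so the two alternatives are not disjoint — LL(1) conflict.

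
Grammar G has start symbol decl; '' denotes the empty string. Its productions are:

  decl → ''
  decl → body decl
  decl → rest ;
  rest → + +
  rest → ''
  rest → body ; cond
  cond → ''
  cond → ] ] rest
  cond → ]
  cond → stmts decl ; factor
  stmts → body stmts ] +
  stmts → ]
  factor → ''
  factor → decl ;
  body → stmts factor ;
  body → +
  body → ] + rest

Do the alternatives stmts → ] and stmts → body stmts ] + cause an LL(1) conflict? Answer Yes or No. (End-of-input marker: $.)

Yes

FIRST(]) = { ] } and FIRST(body stmts ] +) = { +, ] }.
Both contain ], so the two alternatives are not disjoint — LL(1) conflict.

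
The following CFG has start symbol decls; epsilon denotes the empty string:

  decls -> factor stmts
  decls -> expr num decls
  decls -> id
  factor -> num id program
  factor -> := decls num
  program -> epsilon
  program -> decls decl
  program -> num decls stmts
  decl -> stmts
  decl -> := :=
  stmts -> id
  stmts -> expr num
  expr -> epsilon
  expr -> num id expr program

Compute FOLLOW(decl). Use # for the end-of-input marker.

{ :=, id, num }

In program -> decls decl: decl is at the end, add FOLLOW(program) = { :=, id, num }.
Union: FOLLOW(decl) = { :=, id, num }.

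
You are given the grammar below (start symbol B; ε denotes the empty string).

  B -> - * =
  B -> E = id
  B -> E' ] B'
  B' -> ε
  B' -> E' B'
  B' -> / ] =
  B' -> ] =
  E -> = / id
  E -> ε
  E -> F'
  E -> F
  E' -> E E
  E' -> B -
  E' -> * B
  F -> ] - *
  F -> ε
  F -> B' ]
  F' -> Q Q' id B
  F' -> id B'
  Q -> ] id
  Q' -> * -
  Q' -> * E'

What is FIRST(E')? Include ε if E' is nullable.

{ *, -, /, =, ], id, ε }

From E' -> E E: E, E nullable, take FIRST(E) ∪ FIRST(E) = { *, -, /, =, ], id }; also ε since the whole RHS is nullable.
From E' -> B -: add FIRST(B) = { *, -, /, =, ], id }.
E' -> * B contributes {*}.
Union: FIRST(E') = { *, -, /, =, ], id, ε }.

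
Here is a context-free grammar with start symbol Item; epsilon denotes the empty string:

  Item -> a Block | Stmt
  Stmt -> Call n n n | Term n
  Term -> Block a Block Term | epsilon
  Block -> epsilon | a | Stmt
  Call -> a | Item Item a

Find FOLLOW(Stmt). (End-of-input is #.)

{ #, a, n }

In Item -> Stmt: Stmt is at the end, add FOLLOW(Item) = { #, a, n }.
In Block -> Stmt: Stmt is at the end, add FOLLOW(Block) = { #, a, n }.
Union: FOLLOW(Stmt) = { #, a, n }.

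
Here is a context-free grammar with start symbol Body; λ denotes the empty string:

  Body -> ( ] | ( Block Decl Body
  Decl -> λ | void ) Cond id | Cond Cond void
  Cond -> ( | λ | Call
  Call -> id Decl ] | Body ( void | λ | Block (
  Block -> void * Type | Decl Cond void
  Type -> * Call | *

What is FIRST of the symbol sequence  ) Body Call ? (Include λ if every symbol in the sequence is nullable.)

) is a terminal; add {)} and stop.

{ ) }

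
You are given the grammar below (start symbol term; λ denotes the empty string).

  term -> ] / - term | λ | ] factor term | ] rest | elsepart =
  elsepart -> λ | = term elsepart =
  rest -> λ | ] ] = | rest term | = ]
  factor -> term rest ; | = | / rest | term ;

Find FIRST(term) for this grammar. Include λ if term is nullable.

term -> ] / - term contributes {]}.
term -> λ contributes λ.
term -> ] factor term contributes {]}.
term -> ] rest contributes {]}.
From term -> elsepart =: elsepart nullable, take FIRST(elsepart) ∪ {=} = { = }.
Union: FIRST(term) = { =, ], λ }.

{ =, ], λ }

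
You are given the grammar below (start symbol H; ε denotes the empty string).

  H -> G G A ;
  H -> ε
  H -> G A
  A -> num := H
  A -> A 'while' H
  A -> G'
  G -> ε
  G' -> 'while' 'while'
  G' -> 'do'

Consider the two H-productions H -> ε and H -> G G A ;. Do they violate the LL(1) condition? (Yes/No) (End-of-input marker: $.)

Yes

FIRST(ε) = { ε } and FIRST(G G A ;) = { 'do', 'while', num }.
The first alternative is nullable and FOLLOW(H) = { $, 'while', ; } shares 'while' with FIRST of the second — conflict.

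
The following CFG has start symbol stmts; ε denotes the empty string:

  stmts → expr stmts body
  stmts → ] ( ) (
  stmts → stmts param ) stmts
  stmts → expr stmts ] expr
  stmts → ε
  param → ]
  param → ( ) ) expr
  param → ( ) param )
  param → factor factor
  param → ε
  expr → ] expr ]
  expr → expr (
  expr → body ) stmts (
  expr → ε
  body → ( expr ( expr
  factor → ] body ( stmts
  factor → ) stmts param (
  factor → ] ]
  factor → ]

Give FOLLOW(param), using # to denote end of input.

In stmts → stmts param ) stmts: add FIRST() stmts) = { ) }.
In param → ( ) param ): add FIRST()) = { ) }.
In factor → ) stmts param (: add FIRST(() = { ( }.
Union: FOLLOW(param) = { (, ) }.

{ (, ) }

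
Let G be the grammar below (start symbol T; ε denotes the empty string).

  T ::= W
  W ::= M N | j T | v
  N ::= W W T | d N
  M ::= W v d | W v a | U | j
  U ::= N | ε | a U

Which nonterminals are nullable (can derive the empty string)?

Directly nullable (have an ε-production): U.
M ::= U with every symbol nullable, so M is nullable.
No other nonterminal has a production whose RHS symbols are all nullable.

{ M, U }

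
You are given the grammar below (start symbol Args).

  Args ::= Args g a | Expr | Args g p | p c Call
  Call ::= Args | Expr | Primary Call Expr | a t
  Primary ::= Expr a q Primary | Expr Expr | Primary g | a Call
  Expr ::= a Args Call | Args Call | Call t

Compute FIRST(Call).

{ a, p }

From Call ::= Args: add FIRST(Args) = { a, p }.
From Call ::= Expr: add FIRST(Expr) = { a, p }.
From Call ::= Primary Call Expr: add FIRST(Primary) = { a, p }.
Call ::= a t contributes {a}.
Union: FIRST(Call) = { a, p }.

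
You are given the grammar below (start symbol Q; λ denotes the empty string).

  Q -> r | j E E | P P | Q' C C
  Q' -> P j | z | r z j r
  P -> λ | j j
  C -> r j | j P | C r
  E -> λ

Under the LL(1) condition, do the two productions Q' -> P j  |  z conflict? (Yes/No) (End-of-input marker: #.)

FIRST(P j) = { j } and FIRST(z) = { z }.
The FIRST sets are disjoint and neither alternative is nullable — no conflict.

No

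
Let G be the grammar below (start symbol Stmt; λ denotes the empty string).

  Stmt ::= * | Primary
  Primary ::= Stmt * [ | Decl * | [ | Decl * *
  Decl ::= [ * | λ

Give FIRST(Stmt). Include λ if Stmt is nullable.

{ *, [ }

Stmt ::= * contributes {*}.
From Stmt ::= Primary: add FIRST(Primary) = { *, [ }.
Union: FIRST(Stmt) = { *, [ }.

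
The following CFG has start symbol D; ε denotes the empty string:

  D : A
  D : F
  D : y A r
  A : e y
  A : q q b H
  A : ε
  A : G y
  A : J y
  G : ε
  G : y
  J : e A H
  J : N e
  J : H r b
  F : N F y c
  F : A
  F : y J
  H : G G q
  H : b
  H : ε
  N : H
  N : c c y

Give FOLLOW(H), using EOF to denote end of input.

In A : q q b H: H is at the end, add FOLLOW(A) = { EOF, b, q, r, y }.
In J : e A H: H is at the end, add FOLLOW(J) = { EOF, y }.
In J : H r b: add FIRST(r b) = { r }.
In N : H: H is at the end, add FOLLOW(N) = { b, c, e, q, r, y }.
Union: FOLLOW(H) = { EOF, b, c, e, q, r, y }.

{ EOF, b, c, e, q, r, y }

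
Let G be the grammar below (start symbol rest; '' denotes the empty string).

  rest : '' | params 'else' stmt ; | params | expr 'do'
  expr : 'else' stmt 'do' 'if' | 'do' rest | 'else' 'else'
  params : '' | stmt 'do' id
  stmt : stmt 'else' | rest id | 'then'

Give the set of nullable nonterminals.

Directly nullable (have an ''-production): rest, params.
No other nonterminal has a production whose RHS symbols are all nullable.

{ params, rest }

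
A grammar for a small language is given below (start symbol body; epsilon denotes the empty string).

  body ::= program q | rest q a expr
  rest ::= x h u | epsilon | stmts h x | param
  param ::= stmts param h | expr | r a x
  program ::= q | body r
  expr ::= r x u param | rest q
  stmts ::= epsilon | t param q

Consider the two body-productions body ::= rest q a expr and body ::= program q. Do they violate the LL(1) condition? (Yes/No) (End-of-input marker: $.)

Yes

FIRST(rest q a expr) = { h, q, r, t, x } and FIRST(program q) = { h, q, r, t, x }.
Both contain h, so the two alternatives are not disjoint — LL(1) conflict.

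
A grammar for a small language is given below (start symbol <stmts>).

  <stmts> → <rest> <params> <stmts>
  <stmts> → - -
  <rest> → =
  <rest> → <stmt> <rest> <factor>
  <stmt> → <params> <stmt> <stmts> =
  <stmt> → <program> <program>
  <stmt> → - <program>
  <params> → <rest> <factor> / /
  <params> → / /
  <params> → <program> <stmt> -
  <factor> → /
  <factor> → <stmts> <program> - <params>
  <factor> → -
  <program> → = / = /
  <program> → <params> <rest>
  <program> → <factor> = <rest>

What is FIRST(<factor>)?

<factor> → / contributes {/}.
From <factor> → <stmts> <program> - <params>: add FIRST(<stmts>) = { -, /, = }.
<factor> → - contributes {-}.
Union: FIRST(<factor>) = { -, /, = }.

{ -, /, = }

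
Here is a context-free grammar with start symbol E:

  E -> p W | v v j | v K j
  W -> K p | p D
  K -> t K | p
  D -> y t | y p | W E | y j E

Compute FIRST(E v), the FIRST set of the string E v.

Add FIRST(E) = { p, v }; E is not nullable, stop.

{ p, v }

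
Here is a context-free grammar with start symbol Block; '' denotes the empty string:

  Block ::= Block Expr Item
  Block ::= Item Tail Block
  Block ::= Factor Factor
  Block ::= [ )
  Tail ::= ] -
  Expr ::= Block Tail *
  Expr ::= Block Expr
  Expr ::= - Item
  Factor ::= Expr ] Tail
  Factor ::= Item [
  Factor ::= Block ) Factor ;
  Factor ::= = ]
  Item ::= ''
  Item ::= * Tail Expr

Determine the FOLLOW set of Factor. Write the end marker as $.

In Block ::= Factor Factor: add FIRST(Factor) = { *, -, =, [, ] }.
In Block ::= Factor Factor: Factor is at the end, add FOLLOW(Block) = { $, ), *, -, =, [, ] }.
In Factor ::= Block ) Factor ;: add FIRST(;) = { ; }.
Union: FOLLOW(Factor) = { $, ), *, -, ;, =, [, ] }.

{ $, ), *, -, ;, =, [, ] }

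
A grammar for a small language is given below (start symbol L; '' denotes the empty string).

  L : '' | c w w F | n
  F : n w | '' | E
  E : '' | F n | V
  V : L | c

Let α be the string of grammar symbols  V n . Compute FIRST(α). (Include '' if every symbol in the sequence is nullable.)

{ c, n }

Add FIRST(V)\{''} = { c, n }; V is nullable, continue.
n is a terminal; add {n} and stop.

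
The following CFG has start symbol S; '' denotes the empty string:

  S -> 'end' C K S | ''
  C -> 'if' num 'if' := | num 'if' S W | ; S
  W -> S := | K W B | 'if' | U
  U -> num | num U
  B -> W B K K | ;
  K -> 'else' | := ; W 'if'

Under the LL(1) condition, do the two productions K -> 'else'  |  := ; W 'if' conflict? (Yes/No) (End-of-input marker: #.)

FIRST('else') = { 'else' } and FIRST(:= ; W 'if') = { := }.
The FIRST sets are disjoint and neither alternative is nullable — no conflict.

No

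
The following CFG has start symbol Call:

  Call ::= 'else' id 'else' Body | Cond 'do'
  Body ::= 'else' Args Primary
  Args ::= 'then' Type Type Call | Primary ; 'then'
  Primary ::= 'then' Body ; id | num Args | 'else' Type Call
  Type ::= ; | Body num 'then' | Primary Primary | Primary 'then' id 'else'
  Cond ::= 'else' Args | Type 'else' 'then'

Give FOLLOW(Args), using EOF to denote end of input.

In Body ::= 'else' Args Primary: add FIRST(Primary) = { 'else', 'then', num }.
In Primary ::= num Args: Args is at the end, add FOLLOW(Primary) = { EOF, 'do', 'else', 'then', ;, num }.
In Cond ::= 'else' Args: Args is at the end, add FOLLOW(Cond) = { 'do' }.
Union: FOLLOW(Args) = { EOF, 'do', 'else', 'then', ;, num }.

{ EOF, 'do', 'else', 'then', ;, num }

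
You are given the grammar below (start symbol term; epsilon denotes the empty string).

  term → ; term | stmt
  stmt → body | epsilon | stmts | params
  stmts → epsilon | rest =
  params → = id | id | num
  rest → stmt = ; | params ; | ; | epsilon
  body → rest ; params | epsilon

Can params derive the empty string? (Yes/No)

Nullable nonterminals: body, rest, stmt, stmts, term.
No production of params has an RHS whose symbols are all nullable, so params is not nullable.

No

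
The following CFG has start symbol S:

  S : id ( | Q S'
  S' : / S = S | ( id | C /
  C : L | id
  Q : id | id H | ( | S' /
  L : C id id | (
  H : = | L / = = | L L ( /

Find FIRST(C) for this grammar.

{ (, id }

From C : L: add FIRST(L) = { (, id }.
C : id contributes {id}.
Union: FIRST(C) = { (, id }.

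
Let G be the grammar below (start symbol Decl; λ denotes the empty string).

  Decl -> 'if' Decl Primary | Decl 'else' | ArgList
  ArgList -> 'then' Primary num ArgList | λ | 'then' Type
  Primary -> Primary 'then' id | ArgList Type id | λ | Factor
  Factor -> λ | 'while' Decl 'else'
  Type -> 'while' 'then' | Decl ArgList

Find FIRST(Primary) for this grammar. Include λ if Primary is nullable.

{ 'else', 'if', 'then', 'while', id, λ }

From Primary -> Primary 'then' id: Primary nullable, take FIRST(Primary) ∪ {'then'} = { 'else', 'if', 'then', 'while', id }.
From Primary -> ArgList Type id: ArgList, Type nullable, take FIRST(ArgList) ∪ FIRST(Type) ∪ {id} = { 'else', 'if', 'then', 'while', id }.
Primary -> λ contributes λ.
From Primary -> Factor: add FIRST(Factor) = { 'while', λ } (including λ since Factor is nullable).
Union: FIRST(Primary) = { 'else', 'if', 'then', 'while', id, λ }.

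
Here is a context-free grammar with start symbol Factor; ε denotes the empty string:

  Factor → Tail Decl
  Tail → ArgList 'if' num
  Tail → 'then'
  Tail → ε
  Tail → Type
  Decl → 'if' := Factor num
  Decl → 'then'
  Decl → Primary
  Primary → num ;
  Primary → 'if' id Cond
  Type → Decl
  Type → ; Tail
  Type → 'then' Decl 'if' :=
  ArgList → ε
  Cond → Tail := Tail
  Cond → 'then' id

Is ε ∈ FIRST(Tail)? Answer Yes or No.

Yes

Tail has an ε-production, so Tail ⇒ ε.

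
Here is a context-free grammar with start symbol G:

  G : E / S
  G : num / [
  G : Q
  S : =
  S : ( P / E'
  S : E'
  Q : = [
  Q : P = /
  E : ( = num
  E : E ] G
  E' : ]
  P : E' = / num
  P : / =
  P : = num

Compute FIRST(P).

{ /, =, ] }

From P : E' = / num: add FIRST(E') = { ] }.
P : / = contributes {/}.
P : = num contributes {=}.
Union: FIRST(P) = { /, =, ] }.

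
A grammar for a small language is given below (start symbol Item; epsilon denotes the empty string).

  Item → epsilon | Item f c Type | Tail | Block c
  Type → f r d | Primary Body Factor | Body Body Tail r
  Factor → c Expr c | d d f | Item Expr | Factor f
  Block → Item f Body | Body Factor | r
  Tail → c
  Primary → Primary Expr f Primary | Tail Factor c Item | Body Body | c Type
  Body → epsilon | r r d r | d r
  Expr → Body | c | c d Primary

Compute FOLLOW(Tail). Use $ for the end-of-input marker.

{ $, c, d, f, r }

In Item → Tail: Tail is at the end, add FOLLOW(Item) = { $, c, d, f, r }.
In Type → Body Body Tail r: add FIRST(r) = { r }.
In Primary → Tail Factor c Item: add FIRST(Factor c Item) = { c, d, f, r }.
Union: FOLLOW(Tail) = { $, c, d, f, r }.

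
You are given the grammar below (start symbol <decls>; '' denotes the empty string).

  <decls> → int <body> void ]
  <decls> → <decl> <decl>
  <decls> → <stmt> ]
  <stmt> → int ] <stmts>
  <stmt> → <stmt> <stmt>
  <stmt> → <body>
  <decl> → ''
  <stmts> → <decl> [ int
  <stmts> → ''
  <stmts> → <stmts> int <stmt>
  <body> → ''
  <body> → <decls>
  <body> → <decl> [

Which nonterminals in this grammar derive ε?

Directly nullable (have an ''-production): <decl>, <stmts>, <body>.
<stmt> → <stmt> <stmt> with every symbol nullable, so <stmt> is nullable.
<decls> → <decl> <decl> with every symbol nullable, so <decls> is nullable.

{ <body>, <decl>, <decls>, <stmt>, <stmts> }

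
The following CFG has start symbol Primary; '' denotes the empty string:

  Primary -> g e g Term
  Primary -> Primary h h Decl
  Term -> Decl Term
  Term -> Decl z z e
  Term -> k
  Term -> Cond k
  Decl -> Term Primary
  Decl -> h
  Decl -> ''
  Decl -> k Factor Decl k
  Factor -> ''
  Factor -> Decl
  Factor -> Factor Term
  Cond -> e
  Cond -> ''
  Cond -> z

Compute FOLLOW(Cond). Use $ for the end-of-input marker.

In Term -> Cond k: add FIRST(k) = { k }.
Union: FOLLOW(Cond) = { k }.

{ k }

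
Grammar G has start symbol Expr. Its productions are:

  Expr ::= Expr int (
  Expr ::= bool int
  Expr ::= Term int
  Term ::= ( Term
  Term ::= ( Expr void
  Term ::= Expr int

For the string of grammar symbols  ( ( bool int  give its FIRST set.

( is a terminal; add {(} and stop.

{ ( }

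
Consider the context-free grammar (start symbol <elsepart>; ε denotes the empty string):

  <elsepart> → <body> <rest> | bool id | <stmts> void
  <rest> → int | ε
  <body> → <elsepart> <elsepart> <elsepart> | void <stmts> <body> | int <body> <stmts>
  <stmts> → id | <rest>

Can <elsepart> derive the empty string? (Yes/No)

Nullable nonterminals: <rest>, <stmts>.
No production of <elsepart> has an RHS whose symbols are all nullable, so <elsepart> is not nullable.

No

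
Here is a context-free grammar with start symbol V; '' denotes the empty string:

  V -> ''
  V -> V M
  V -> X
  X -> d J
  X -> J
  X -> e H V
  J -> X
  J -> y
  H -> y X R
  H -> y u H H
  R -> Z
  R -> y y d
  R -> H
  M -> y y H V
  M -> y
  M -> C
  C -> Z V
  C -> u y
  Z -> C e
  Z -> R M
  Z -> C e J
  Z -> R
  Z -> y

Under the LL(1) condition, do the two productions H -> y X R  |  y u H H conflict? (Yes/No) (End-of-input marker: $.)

FIRST(y X R) = { y } and FIRST(y u H H) = { y }.
Both contain y, so the two alternatives are not disjoint — LL(1) conflict.

Yes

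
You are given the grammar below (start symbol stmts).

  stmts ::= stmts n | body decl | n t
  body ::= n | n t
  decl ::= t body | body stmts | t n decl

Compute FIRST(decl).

{ n, t }

decl ::= t body contributes {t}.
From decl ::= body stmts: add FIRST(body) = { n }.
decl ::= t n decl contributes {t}.
Union: FIRST(decl) = { n, t }.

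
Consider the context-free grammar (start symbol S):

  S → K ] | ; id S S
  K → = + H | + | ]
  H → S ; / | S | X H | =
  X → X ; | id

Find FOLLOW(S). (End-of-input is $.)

S is the start symbol, so $ ∈ FOLLOW(S).
In S → ; id S S: add FIRST(S) = { +, ;, =, ] }.
In S → ; id S S: S is at the end, add FOLLOW(S) = { $, +, ;, =, ] }.
In H → S ; /: add FIRST(; /) = { ; }.
In H → S: S is at the end, add FOLLOW(H) = { ] }.
Union: FOLLOW(S) = { $, +, ;, =, ] }.

{ $, +, ;, =, ] }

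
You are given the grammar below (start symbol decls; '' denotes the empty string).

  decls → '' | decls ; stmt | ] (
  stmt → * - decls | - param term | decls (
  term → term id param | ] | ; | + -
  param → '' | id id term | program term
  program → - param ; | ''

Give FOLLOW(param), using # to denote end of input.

{ #, (, +, ;, ], id }

In stmt → - param term: add FIRST(term) = { +, ;, ] }.
In term → term id param: param is at the end, add FOLLOW(term) = { #, (, +, ;, ], id }.
In program → - param ;: add FIRST(;) = { ; }.
Union: FOLLOW(param) = { #, (, +, ;, ], id }.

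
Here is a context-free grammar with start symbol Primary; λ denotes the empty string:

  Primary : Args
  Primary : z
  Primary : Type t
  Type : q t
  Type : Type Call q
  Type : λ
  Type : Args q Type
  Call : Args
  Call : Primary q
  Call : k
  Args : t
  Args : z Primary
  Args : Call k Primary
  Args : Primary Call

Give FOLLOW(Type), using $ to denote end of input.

In Primary : Type t: add FIRST(t) = { t }.
In Type : Type Call q: add FIRST(Call q) = { k, q, t, z }.
In Type : Args q Type: Type is at the end, add FOLLOW(Type) = { k, q, t, z }.
Union: FOLLOW(Type) = { k, q, t, z }.

{ k, q, t, z }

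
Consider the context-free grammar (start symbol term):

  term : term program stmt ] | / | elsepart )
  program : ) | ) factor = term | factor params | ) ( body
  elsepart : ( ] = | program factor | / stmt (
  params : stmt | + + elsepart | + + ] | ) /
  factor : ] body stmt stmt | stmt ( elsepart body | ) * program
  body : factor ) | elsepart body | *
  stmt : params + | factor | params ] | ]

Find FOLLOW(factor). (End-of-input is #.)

{ (, ), *, +, /, =, ] }

In program : ) factor = term: add FIRST(= term) = { = }.
In program : factor params: add FIRST(params) = { ), +, ] }.
In elsepart : program factor: factor is at the end, add FOLLOW(elsepart) = { (, ), *, +, /, =, ] }.
In body : factor ): add FIRST()) = { ) }.
In stmt : factor: factor is at the end, add FOLLOW(stmt) = { (, ), *, +, /, =, ] }.
Union: FOLLOW(factor) = { (, ), *, +, /, =, ] }.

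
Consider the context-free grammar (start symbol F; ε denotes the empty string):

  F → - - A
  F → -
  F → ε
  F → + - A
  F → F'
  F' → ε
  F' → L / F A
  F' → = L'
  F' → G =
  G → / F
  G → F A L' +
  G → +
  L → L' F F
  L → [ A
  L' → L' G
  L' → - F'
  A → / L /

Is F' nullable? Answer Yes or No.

F' has an ε-production, so F' ⇒ ε.

Yes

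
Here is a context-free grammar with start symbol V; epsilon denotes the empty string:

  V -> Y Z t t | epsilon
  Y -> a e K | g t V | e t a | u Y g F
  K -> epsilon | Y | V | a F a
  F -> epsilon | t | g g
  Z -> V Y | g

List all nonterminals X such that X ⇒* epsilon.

Directly nullable (have an epsilon-production): V, K, F.
No other nonterminal has a production whose RHS symbols are all nullable.

{ F, K, V }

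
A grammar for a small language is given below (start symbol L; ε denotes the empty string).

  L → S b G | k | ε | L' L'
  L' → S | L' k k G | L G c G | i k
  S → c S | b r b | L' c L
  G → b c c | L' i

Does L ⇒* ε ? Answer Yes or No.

L has an ε-production, so L ⇒ ε.

Yes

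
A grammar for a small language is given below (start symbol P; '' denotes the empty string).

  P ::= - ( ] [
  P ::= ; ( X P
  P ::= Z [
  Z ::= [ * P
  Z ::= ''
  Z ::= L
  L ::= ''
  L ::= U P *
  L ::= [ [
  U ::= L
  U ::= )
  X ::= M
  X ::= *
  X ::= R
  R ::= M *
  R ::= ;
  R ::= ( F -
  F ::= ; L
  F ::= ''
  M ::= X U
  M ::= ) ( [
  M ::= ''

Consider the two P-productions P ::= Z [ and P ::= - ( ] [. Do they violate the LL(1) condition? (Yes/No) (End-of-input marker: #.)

FIRST(Z [) = { ), -, ;, [ } and FIRST(- ( ] [) = { - }.
Both contain -, so the two alternatives are not disjoint — LL(1) conflict.

Yes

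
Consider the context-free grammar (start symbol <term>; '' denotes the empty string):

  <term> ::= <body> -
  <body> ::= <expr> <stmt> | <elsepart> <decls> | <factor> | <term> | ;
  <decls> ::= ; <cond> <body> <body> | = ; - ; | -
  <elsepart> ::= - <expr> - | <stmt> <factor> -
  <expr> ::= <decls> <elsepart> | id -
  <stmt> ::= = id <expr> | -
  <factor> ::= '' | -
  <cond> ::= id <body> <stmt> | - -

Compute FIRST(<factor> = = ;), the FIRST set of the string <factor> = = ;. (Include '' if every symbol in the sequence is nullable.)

{ -, = }

Add FIRST(<factor>)\{''} = { - }; <factor> is nullable, continue.
= is a terminal; add {=} and stop.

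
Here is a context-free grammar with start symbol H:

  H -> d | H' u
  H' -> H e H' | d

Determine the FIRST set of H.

{ d }

H -> d contributes {d}.
From H -> H' u: add FIRST(H') = { d }.
Union: FIRST(H) = { d }.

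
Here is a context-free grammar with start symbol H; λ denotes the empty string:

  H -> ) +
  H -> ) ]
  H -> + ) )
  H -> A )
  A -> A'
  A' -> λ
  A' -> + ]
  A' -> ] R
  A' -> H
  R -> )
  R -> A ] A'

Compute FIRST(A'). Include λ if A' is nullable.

A' -> λ contributes λ.
A' -> + ] contributes {+}.
A' -> ] R contributes {]}.
From A' -> H: add FIRST(H) = { ), +, ] }.
Union: FIRST(A') = { ), +, ], λ }.

{ ), +, ], λ }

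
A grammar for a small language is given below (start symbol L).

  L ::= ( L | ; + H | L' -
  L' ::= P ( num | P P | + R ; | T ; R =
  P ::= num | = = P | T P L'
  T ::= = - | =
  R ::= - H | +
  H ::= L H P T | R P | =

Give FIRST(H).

From H ::= L H P T: add FIRST(L) = { (, +, ;, =, num }.
From H ::= R P: add FIRST(R) = { +, - }.
H ::= = contributes {=}.
Union: FIRST(H) = { (, +, -, ;, =, num }.

{ (, +, -, ;, =, num }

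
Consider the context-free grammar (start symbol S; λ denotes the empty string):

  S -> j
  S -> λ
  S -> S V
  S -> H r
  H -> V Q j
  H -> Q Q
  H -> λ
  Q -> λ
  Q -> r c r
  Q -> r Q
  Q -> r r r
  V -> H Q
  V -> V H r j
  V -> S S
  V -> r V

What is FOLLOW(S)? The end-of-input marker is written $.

S is the start symbol, so $ ∈ FOLLOW(S).
In S -> S V: add FIRST(V)\{λ} = { j, r }.
  Since V is nullable, also add FOLLOW(S) = { $, j, r }.
In V -> S S: add FIRST(S)\{λ} = { j, r }.
  Since S is nullable, also add FOLLOW(V) = { $, j, r }.
In V -> S S: S is at the end, add FOLLOW(V) = { $, j, r }.
Union: FOLLOW(S) = { $, j, r }.

{ $, j, r }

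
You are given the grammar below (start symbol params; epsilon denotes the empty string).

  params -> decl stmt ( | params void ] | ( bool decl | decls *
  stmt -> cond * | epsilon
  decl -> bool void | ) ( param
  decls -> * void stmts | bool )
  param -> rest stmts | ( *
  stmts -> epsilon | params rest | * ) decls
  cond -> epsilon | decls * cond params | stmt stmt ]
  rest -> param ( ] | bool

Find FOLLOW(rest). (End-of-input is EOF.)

In param -> rest stmts: add FIRST(stmts)\{epsilon} = { (, ), *, bool }.
  Since stmts is nullable, also add FOLLOW(param) = { EOF, (, ), *, ], bool, void }.
In stmts -> params rest: rest is at the end, add FOLLOW(stmts) = { EOF, (, ), *, ], bool, void }.
Union: FOLLOW(rest) = { EOF, (, ), *, ], bool, void }.

{ EOF, (, ), *, ], bool, void }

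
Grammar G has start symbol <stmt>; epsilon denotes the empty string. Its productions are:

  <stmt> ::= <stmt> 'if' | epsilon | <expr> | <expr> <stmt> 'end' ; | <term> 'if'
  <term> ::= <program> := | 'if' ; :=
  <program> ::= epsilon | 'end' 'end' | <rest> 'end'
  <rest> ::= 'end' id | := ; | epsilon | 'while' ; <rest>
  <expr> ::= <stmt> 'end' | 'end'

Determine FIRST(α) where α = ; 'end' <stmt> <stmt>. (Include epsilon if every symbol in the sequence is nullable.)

; is a terminal; add {;} and stop.

{ ; }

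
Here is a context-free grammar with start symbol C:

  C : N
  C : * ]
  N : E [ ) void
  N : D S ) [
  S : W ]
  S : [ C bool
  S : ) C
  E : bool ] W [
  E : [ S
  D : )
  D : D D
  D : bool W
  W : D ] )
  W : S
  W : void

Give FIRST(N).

{ ), [, bool }

From N : E [ ) void: add FIRST(E) = { [, bool }.
From N : D S ) [: add FIRST(D) = { ), bool }.
Union: FIRST(N) = { ), [, bool }.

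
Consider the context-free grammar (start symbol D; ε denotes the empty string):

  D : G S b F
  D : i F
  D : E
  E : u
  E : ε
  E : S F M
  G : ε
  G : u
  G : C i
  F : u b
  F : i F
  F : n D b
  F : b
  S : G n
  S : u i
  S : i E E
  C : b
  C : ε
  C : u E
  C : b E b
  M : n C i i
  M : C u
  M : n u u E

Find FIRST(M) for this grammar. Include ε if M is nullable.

M : n C i i contributes {n}.
From M : C u: C nullable, take FIRST(C) ∪ {u} = { b, u }.
M : n u u E contributes {n}.
Union: FIRST(M) = { b, n, u }.

{ b, n, u }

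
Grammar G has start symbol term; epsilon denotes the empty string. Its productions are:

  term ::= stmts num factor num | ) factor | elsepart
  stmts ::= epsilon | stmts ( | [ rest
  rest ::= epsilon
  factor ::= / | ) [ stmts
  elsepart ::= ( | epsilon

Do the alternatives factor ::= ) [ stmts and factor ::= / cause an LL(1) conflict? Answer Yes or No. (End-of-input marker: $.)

No

FIRST() [ stmts) = { ) } and FIRST(/) = { / }.
The FIRST sets are disjoint and neither alternative is nullable — no conflict.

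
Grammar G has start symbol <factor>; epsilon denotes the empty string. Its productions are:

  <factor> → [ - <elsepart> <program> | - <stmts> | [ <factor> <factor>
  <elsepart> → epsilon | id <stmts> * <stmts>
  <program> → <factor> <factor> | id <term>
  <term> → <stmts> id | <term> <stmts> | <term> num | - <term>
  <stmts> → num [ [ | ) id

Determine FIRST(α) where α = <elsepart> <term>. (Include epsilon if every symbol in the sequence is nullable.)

Add FIRST(<elsepart>)\{epsilon} = { id }; <elsepart> is nullable, continue.
Add FIRST(<term>) = { ), -, num }; <term> is not nullable, stop.

{ ), -, id, num }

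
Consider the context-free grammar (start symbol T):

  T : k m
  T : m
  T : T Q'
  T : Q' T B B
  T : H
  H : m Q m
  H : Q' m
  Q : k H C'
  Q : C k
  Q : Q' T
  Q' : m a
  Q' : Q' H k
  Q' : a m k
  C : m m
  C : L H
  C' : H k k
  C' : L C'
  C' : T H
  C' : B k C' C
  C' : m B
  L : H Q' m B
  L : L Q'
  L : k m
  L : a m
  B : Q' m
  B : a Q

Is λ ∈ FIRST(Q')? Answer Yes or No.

No

No nonterminal in this grammar is nullable.
No production of Q' has an RHS whose symbols are all nullable, so Q' is not nullable.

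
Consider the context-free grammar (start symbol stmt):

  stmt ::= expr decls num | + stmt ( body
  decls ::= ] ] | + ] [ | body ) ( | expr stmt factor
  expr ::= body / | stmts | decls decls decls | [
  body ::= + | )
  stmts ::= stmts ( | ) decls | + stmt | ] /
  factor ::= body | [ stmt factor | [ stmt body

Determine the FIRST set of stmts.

{ ), +, ] }

From stmts ::= stmts (: add FIRST(stmts) = { ), +, ] }.
stmts ::= ) decls contributes {)}.
stmts ::= + stmt contributes {+}.
stmts ::= ] / contributes {]}.
Union: FIRST(stmts) = { ), +, ] }.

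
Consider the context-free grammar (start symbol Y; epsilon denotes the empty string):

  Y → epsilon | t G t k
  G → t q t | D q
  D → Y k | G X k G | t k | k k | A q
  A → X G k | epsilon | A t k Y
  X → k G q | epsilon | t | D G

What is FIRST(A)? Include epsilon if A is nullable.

From A → X G k: X nullable, take FIRST(X) ∪ FIRST(G) = { k, q, t }.
A → epsilon contributes epsilon.
From A → A t k Y: A nullable, take FIRST(A) ∪ {t} = { k, q, t }.
Union: FIRST(A) = { k, q, t, epsilon }.

{ k, q, t, epsilon }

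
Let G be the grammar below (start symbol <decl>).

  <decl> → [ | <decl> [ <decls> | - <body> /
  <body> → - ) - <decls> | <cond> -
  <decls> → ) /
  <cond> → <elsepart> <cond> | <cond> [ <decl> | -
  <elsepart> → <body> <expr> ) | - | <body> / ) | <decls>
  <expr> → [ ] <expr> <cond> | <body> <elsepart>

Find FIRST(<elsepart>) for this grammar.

From <elsepart> → <body> <expr> ): add FIRST(<body>) = { ), - }.
<elsepart> → - contributes {-}.
From <elsepart> → <body> / ): add FIRST(<body>) = { ), - }.
From <elsepart> → <decls>: add FIRST(<decls>) = { ) }.
Union: FIRST(<elsepart>) = { ), - }.

{ ), - }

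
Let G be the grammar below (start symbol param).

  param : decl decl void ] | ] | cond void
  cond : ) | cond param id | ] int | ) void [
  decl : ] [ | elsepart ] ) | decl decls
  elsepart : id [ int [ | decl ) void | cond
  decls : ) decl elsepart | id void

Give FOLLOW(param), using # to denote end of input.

param is the start symbol, so # ∈ FOLLOW(param).
In cond : cond param id: add FIRST(id) = { id }.
Union: FOLLOW(param) = { #, id }.

{ #, id }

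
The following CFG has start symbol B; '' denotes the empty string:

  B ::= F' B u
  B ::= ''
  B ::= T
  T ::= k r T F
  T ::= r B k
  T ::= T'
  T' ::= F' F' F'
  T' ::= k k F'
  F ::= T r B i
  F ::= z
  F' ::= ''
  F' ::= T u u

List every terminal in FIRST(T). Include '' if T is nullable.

{ k, r, u, '' }

T ::= k r T F contributes {k}.
T ::= r B k contributes {r}.
From T ::= T': add FIRST(T') = { k, r, u, '' } (including '' since T' is nullable).
Union: FIRST(T) = { k, r, u, '' }.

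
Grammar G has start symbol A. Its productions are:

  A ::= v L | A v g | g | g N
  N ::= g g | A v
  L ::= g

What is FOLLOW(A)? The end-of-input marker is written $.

A is the start symbol, so $ ∈ FOLLOW(A).
In A ::= A v g: add FIRST(v g) = { v }.
In N ::= A v: add FIRST(v) = { v }.
Union: FOLLOW(A) = { $, v }.

{ $, v }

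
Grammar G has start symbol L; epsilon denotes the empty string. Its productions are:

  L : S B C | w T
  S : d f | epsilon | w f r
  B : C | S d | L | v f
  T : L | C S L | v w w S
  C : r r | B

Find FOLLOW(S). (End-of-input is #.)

In L : S B C: add FIRST(B C) = { d, r, v, w }.
In B : S d: add FIRST(d) = { d }.
In T : C S L: add FIRST(L) = { d, r, v, w }.
In T : v w w S: S is at the end, add FOLLOW(T) = { #, d, r, v, w }.
Union: FOLLOW(S) = { #, d, r, v, w }.

{ #, d, r, v, w }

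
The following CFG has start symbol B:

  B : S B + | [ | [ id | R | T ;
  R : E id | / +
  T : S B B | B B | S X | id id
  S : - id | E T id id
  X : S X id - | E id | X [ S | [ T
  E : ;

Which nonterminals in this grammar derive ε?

{ } (none)

No nonterminal has an empty production or an RHS whose symbols are all nullable.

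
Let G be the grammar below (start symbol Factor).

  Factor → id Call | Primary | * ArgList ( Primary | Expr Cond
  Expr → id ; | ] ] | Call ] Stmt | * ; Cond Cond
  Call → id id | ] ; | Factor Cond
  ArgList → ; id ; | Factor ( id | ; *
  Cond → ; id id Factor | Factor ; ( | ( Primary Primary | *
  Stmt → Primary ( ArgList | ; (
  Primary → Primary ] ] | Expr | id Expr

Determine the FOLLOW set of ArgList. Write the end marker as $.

In Factor → * ArgList ( Primary: add FIRST(( Primary) = { ( }.
In Stmt → Primary ( ArgList: ArgList is at the end, add FOLLOW(Stmt) = { $, (, *, ;, ], id }.
Union: FOLLOW(ArgList) = { $, (, *, ;, ], id }.

{ $, (, *, ;, ], id }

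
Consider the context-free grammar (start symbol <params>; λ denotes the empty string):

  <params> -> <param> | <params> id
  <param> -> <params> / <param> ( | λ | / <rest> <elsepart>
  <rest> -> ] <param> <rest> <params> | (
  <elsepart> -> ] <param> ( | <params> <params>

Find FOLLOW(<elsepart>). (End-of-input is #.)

In <param> -> / <rest> <elsepart>: <elsepart> is at the end, add FOLLOW(<param>) = { #, (, /, ], id }.
Union: FOLLOW(<elsepart>) = { #, (, /, ], id }.

{ #, (, /, ], id }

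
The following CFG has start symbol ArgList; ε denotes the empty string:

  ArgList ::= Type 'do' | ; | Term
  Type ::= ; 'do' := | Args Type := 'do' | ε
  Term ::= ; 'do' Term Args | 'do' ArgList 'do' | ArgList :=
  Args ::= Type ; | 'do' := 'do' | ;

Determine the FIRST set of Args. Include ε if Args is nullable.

{ 'do', ; }

From Args ::= Type ;: Type nullable, take FIRST(Type) ∪ {;} = { 'do', ; }.
Args ::= 'do' := 'do' contributes {'do'}.
Args ::= ; contributes {;}.
Union: FIRST(Args) = { 'do', ; }.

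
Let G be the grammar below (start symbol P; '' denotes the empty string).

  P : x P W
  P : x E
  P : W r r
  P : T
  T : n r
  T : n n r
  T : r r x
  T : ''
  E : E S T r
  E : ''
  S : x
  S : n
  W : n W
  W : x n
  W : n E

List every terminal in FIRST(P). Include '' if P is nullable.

P : x P W contributes {x}.
P : x E contributes {x}.
From P : W r r: add FIRST(W) = { n, x }.
From P : T: add FIRST(T) = { n, r, '' } (including '' since T is nullable).
Union: FIRST(P) = { n, r, x, '' }.

{ n, r, x, '' }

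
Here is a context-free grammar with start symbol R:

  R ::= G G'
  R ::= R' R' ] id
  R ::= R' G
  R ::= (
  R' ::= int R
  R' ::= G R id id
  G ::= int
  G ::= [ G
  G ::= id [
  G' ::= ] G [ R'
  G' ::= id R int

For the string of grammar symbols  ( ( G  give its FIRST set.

{ ( }

( is a terminal; add {(} and stop.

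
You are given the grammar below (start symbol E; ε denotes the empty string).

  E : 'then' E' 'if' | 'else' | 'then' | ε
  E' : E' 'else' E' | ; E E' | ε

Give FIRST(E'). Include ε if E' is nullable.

{ 'else', ;, ε }

From E' : E' 'else' E': E' nullable, take FIRST(E') ∪ {'else'} = { 'else', ; }.
E' : ; E E' contributes {;}.
E' : ε contributes ε.
Union: FIRST(E') = { 'else', ;, ε }.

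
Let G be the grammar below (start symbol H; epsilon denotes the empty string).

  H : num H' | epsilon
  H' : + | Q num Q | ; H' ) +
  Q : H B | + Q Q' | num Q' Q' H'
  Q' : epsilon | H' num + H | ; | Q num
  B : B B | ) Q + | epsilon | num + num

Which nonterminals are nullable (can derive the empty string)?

{ B, H, Q, Q' }

Directly nullable (have an epsilon-production): H, Q', B.
Q : H B with every symbol nullable, so Q is nullable.
No other nonterminal has a production whose RHS symbols are all nullable.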